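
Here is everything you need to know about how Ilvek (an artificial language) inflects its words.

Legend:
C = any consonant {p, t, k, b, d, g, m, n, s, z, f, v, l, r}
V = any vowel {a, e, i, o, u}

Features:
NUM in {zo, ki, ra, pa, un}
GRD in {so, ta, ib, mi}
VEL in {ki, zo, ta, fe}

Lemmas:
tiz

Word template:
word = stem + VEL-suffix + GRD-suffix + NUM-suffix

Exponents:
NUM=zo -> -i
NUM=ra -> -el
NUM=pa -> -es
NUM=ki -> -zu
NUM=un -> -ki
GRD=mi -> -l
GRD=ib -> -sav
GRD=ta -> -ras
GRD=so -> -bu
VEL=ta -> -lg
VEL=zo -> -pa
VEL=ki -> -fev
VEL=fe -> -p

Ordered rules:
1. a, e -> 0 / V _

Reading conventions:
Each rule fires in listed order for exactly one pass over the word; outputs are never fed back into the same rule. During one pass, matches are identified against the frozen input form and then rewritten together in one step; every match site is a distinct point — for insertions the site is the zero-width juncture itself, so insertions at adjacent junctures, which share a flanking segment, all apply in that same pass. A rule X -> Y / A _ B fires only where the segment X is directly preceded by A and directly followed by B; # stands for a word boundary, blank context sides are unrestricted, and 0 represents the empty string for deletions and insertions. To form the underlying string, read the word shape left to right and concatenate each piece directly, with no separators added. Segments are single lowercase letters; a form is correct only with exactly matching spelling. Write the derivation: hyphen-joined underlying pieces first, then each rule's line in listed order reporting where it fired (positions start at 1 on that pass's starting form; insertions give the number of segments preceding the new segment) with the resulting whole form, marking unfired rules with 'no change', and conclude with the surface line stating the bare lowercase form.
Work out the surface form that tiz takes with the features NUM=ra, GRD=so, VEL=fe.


underlying: tiz-p-bu-el
1. a, e -> 0 / V _: fires at position(s) 7: tizpbul
surface: tizpbul


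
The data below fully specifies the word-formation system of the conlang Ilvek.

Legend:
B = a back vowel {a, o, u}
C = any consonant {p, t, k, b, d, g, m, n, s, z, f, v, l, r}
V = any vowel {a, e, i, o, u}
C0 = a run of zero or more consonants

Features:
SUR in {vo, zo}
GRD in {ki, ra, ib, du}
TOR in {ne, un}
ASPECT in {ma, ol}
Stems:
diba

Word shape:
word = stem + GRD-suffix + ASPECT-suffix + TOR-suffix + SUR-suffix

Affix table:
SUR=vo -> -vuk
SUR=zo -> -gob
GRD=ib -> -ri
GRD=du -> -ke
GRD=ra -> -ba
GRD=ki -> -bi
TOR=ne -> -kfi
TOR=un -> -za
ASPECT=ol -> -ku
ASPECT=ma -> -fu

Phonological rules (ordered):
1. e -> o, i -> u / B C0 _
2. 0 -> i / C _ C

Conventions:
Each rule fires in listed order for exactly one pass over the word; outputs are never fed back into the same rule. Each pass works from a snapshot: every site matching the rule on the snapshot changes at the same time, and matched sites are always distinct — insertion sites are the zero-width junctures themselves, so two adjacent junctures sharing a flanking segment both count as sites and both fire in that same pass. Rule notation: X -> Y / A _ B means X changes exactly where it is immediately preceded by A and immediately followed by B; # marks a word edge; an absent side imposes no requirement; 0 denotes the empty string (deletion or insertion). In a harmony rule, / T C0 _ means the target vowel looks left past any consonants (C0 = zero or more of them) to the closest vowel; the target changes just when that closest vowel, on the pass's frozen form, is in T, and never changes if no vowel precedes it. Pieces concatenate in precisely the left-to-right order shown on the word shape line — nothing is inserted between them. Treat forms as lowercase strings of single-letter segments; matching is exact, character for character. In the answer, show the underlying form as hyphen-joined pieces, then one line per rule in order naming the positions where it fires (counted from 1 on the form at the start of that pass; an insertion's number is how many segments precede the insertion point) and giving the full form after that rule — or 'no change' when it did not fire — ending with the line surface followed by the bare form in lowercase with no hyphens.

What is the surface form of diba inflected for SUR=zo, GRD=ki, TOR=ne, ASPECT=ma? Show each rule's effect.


underlying: diba-bi-fu-kfi-gob
1. e -> o, i -> u / B C0 _: fires at position(s) 6, 11: dibabufukfugob
2. 0 -> i / C _ C: inserts after position(s) 9: dibabufukifugob
surface: dibabufukifugob


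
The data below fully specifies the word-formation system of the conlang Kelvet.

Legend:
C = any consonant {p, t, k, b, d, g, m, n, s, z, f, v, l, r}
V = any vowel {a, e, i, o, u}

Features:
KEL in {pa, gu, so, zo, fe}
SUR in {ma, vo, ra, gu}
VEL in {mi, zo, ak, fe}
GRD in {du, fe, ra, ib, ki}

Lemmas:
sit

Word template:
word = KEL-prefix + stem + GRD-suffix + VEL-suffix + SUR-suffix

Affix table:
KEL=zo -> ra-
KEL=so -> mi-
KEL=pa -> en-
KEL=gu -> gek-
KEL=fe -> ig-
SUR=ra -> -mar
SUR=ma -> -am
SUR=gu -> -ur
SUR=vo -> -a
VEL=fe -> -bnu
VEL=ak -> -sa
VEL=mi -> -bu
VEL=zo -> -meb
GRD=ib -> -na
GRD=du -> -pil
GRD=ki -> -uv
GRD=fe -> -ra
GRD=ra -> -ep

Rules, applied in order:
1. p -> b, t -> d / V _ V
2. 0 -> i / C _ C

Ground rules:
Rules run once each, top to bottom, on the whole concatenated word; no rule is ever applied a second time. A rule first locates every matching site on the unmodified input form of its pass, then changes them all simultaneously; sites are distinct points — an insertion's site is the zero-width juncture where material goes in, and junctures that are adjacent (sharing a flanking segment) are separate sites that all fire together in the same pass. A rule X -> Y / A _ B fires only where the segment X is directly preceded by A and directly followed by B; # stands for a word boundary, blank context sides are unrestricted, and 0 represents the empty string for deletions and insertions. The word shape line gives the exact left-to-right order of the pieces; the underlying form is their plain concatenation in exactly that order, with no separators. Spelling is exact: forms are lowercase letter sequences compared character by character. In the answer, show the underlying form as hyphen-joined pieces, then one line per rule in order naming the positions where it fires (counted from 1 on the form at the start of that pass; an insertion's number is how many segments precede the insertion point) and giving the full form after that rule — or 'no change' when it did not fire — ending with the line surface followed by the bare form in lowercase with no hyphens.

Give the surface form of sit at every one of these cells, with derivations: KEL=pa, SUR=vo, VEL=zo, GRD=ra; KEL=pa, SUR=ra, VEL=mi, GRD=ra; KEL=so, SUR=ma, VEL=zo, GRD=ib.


cell KEL=pa, SUR=vo, VEL=zo, GRD=ra:
underlying: en-sit-ep-meb-a
1. p -> b, t -> d / V _ V: fires at position(s) 5: ensidepmeba
2. 0 -> i / C _ C: inserts after position(s) 2, 7: enisidepimeba
surface: enisidepimeba

cell KEL=pa, SUR=ra, VEL=mi, GRD=ra:
underlying: en-sit-ep-bu-mar
1. p -> b, t -> d / V _ V: fires at position(s) 5: ensidepbumar
2. 0 -> i / C _ C: inserts after position(s) 2, 7: enisidepibumar
surface: enisidepibumar

cell KEL=so, SUR=ma, VEL=zo, GRD=ib:
underlying: mi-sit-na-meb-am
1. p -> b, t -> d / V _ V: no change
2. 0 -> i / C _ C: inserts after position(s) 5: misitinamebam
surface: misitinamebam


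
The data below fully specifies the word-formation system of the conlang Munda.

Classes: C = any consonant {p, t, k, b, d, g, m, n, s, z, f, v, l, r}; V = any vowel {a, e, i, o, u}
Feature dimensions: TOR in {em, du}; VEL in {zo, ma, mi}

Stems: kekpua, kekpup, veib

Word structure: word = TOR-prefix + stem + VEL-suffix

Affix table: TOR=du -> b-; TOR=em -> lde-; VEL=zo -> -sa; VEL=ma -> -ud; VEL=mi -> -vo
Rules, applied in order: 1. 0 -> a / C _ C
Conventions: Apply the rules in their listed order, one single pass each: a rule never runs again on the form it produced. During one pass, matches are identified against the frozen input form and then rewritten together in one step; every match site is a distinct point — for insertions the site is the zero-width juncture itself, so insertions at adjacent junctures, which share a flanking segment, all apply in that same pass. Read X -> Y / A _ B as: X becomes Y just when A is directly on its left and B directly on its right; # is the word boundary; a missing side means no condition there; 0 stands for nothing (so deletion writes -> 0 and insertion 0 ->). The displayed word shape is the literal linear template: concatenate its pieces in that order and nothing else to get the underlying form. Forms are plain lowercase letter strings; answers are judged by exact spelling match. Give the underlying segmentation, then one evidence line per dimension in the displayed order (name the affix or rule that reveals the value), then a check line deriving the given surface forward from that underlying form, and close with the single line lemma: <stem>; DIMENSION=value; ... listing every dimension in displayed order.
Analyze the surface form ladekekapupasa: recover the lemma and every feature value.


underlying: lde-kekpup-sa
TOR=em - signalled by the affix lde-
VEL=zo - signalled by the affix -sa
check: ldekekpupsa -> ladekekapupasa
lemma: kekpup; TOR=em; VEL=zo


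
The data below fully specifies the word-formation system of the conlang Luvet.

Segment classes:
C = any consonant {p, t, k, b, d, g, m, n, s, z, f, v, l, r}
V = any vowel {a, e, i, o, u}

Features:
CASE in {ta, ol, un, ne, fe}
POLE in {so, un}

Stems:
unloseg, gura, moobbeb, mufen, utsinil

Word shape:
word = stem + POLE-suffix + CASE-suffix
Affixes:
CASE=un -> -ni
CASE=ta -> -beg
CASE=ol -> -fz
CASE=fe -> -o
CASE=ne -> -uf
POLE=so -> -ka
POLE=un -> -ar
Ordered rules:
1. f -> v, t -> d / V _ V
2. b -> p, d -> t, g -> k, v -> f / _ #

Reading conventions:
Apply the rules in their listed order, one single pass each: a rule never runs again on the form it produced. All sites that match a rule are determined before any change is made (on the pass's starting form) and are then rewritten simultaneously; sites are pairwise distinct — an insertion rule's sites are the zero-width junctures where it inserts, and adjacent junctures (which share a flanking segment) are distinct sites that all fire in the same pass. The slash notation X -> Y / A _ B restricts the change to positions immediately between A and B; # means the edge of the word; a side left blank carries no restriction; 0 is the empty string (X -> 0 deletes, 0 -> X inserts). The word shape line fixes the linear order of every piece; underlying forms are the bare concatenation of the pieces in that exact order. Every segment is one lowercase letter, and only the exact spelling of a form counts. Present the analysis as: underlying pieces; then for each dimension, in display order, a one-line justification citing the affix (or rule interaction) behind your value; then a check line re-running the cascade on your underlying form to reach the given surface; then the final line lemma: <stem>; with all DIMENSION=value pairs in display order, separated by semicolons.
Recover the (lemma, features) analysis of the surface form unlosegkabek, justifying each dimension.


underlying: unloseg-ka-beg
CASE=ta - signalled by the affix -beg
POLE=so - signalled by the affix -ka
check: unlosegkabeg -> unlosegkabeg -> unlosegkabek
lemma: unloseg; CASE=ta; POLE=so


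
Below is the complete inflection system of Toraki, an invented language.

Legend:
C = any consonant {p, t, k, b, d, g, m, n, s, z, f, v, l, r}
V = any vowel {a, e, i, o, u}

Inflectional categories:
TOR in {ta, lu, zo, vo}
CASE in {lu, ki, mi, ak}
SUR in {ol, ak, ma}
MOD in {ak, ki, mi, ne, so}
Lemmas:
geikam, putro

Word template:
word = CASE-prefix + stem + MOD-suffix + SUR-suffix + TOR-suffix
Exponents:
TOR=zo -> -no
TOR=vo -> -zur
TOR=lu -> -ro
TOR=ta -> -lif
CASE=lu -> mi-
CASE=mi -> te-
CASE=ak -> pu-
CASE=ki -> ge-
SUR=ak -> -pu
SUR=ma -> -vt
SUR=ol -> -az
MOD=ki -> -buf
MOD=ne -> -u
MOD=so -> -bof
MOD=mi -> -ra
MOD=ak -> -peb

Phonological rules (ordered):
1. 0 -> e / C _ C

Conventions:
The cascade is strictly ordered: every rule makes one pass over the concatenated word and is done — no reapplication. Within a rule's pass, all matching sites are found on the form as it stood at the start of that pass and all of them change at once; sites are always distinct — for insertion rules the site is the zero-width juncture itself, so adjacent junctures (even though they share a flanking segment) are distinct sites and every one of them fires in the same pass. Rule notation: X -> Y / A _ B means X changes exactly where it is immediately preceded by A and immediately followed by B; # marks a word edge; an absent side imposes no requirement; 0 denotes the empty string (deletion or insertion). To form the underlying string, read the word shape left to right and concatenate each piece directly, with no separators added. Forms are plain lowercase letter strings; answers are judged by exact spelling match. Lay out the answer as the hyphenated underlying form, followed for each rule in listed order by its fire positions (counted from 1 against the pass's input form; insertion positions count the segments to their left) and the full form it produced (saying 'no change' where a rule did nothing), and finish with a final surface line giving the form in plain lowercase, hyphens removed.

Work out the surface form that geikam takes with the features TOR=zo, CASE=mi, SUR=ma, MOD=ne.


underlying: te-geikam-u-vt-no
1. 0 -> e / C _ C: inserts after position(s) 10, 11: tegeikamuveteno
surface: tegeikamuveteno


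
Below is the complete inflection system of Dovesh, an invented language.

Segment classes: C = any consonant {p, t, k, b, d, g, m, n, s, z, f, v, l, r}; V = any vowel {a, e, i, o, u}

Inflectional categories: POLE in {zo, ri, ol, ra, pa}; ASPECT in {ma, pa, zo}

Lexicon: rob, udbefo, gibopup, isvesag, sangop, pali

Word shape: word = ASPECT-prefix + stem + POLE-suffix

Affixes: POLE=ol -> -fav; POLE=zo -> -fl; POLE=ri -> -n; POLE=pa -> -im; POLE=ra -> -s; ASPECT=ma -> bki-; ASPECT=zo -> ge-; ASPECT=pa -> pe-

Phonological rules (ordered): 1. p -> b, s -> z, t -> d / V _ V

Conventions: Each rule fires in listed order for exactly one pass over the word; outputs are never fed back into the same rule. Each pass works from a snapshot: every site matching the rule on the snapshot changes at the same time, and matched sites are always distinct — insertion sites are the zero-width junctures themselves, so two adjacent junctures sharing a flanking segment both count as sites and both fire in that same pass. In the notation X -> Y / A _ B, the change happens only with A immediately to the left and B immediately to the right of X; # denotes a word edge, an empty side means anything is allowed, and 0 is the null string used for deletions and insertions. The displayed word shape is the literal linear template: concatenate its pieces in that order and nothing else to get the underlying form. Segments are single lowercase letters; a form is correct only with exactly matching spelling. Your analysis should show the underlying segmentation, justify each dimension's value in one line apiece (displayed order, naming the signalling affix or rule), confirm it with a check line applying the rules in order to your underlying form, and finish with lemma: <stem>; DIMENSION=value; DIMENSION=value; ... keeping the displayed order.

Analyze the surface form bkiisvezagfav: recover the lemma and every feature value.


underlying: bki-isvesag-fav
POLE=ol - signalled by the affix -fav
ASPECT=ma - signalled by the affix bki-
check: bkiisvesagfav -> bkiisvezagfav
lemma: isvesag; POLE=ol; ASPECT=ma


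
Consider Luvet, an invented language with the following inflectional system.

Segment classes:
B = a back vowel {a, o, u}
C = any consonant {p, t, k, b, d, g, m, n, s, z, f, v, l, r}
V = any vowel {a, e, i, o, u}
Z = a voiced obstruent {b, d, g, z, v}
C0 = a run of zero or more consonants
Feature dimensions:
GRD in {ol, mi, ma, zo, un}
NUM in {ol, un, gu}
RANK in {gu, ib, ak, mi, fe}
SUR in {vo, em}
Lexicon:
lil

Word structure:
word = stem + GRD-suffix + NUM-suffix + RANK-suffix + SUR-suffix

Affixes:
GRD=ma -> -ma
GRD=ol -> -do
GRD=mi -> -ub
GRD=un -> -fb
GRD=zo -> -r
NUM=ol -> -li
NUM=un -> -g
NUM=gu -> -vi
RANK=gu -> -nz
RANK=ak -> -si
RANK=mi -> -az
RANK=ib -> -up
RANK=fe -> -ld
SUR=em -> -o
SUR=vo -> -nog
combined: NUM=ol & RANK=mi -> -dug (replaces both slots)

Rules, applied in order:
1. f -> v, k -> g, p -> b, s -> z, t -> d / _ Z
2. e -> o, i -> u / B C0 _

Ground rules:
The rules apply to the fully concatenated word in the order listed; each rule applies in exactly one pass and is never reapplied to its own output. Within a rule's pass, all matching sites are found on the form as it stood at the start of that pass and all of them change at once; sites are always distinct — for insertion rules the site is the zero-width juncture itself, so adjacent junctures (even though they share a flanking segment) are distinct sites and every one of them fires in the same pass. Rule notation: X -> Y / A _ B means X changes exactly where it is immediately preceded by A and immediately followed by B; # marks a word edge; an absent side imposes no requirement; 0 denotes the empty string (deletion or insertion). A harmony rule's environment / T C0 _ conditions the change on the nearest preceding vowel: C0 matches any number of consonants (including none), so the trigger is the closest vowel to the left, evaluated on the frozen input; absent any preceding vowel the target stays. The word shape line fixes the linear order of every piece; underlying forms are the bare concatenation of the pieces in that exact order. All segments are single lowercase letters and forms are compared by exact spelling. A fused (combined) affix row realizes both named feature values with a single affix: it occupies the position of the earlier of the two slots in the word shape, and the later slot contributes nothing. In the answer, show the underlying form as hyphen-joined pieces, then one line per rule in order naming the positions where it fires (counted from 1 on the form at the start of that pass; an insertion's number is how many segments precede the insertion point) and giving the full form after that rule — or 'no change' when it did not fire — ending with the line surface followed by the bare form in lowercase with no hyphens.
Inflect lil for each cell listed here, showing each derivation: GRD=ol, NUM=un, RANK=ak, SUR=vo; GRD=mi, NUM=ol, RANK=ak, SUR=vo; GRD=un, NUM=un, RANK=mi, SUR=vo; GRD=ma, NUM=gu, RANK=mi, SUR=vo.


cell GRD=ol, NUM=un, RANK=ak, SUR=vo:
underlying: lil-do-g-si-nog
1. f -> v, k -> g, p -> b, s -> z, t -> d / _ Z: no change
2. e -> o, i -> u / B C0 _: fires at position(s) 8: lildogsunog
surface: lildogsunog

cell GRD=mi, NUM=ol, RANK=ak, SUR=vo:
underlying: lil-ub-li-si-nog
1. f -> v, k -> g, p -> b, s -> z, t -> d / _ Z: no change
2. e -> o, i -> u / B C0 _: fires at position(s) 7: lilublusinog
surface: lilublusinog

cell GRD=un, NUM=un, RANK=mi, SUR=vo:
underlying: lil-fb-g-az-nog
1. f -> v, k -> g, p -> b, s -> z, t -> d / _ Z: fires at position(s) 4: lilvbgaznog
2. e -> o, i -> u / B C0 _: no change
surface: lilvbgaznog

cell GRD=ma, NUM=gu, RANK=mi, SUR=vo:
underlying: lil-ma-vi-az-nog
1. f -> v, k -> g, p -> b, s -> z, t -> d / _ Z: no change
2. e -> o, i -> u / B C0 _: fires at position(s) 7: lilmavuaznog
surface: lilmavuaznog


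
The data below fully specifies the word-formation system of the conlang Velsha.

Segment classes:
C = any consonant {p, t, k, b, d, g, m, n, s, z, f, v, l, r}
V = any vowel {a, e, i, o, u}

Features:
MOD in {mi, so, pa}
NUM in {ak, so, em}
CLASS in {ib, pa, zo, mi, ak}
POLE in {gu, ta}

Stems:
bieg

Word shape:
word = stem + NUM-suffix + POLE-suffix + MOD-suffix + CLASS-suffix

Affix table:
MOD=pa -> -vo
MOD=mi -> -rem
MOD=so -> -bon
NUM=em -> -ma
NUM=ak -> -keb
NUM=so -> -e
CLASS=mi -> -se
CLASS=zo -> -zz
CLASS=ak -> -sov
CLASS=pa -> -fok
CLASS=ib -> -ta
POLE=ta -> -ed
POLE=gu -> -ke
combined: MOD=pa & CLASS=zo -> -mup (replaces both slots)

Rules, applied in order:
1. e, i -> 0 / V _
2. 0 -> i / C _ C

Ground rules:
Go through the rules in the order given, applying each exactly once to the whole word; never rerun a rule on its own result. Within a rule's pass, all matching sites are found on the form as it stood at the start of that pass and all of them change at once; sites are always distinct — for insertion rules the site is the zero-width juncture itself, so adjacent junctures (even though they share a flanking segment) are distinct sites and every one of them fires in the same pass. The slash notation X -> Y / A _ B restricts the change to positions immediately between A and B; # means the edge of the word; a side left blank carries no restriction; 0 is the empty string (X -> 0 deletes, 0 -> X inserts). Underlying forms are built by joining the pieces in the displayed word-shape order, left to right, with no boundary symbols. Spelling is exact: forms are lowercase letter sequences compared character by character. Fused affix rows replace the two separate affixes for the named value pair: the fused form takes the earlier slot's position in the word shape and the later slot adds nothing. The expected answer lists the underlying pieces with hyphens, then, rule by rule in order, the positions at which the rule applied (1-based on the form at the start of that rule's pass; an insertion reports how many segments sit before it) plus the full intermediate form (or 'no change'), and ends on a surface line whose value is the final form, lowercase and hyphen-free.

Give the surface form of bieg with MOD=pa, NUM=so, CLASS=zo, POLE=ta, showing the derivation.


underlying: bieg-e-ed-mup
1. e, i -> 0 / V _: fires at position(s) 3, 6: bigedmup
2. 0 -> i / C _ C: inserts after position(s) 5: bigedimup
surface: bigedimup


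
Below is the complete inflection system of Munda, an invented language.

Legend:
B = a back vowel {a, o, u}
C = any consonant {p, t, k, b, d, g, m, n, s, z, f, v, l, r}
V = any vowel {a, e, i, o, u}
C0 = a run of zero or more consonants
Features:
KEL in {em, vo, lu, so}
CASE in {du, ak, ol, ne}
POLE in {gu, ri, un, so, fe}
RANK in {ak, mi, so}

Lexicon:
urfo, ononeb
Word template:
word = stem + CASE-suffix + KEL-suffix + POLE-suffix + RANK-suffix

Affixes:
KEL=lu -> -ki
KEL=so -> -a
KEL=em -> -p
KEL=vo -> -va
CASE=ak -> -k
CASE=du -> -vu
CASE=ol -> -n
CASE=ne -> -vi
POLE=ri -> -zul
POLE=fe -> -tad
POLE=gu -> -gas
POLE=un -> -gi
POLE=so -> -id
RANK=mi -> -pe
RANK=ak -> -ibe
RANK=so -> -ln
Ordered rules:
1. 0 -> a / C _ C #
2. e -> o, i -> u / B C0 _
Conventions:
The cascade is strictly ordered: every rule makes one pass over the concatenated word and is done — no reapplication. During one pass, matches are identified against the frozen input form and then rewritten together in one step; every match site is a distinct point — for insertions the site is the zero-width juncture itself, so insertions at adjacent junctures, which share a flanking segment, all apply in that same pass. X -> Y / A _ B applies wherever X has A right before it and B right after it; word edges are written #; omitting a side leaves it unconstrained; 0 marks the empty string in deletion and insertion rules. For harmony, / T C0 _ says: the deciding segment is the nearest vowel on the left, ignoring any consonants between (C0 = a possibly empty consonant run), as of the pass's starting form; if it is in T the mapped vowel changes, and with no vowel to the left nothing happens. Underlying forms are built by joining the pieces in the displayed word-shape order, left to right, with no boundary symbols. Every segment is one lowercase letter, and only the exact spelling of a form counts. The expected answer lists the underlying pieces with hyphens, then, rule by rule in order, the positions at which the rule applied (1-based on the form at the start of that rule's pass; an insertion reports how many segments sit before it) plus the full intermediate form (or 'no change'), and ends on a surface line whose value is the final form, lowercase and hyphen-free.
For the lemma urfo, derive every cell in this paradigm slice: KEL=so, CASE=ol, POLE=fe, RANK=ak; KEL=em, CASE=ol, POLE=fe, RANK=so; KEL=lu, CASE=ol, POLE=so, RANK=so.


cell KEL=so, CASE=ol, POLE=fe, RANK=ak:
underlying: urfo-n-a-tad-ibe
1. 0 -> a / C _ C #: no change
2. e -> o, i -> u / B C0 _: fires at position(s) 10: urfonatadube
surface: urfonatadube

cell KEL=em, CASE=ol, POLE=fe, RANK=so:
underlying: urfo-n-p-tad-ln
1. 0 -> a / C _ C #: inserts after position(s) 10: urfonptadlan
2. e -> o, i -> u / B C0 _: no change
surface: urfonptadlan

cell KEL=lu, CASE=ol, POLE=so, RANK=so:
underlying: urfo-n-ki-id-ln
1. 0 -> a / C _ C #: inserts after position(s) 10: urfonkiidlan
2. e -> o, i -> u / B C0 _: fires at position(s) 7: urfonkuidlan
surface: urfonkuidlan


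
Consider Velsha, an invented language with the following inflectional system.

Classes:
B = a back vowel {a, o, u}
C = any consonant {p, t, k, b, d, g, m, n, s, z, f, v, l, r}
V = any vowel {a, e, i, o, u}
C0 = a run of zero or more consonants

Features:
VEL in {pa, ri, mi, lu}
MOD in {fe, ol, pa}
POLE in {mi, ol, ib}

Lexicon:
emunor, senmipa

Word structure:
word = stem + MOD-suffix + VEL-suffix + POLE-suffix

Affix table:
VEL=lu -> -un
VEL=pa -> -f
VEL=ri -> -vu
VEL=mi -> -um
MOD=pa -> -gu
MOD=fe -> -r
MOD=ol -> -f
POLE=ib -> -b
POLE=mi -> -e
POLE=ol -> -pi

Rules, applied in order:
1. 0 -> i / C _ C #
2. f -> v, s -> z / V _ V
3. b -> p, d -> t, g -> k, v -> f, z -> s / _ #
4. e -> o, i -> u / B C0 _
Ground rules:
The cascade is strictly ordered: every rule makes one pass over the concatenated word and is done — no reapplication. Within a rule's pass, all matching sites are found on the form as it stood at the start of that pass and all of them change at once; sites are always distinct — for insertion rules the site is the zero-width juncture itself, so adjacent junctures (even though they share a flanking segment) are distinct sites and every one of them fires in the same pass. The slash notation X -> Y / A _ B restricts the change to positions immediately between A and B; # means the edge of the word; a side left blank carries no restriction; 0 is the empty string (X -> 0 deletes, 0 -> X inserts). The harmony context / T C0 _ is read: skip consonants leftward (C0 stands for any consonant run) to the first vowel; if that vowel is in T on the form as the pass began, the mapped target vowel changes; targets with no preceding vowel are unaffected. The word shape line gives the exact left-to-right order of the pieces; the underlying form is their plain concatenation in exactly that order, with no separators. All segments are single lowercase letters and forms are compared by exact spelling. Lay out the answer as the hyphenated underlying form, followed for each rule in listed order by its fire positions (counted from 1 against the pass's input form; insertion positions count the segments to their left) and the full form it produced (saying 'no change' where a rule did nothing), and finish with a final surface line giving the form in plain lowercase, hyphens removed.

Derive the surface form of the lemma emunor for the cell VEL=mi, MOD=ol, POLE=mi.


underlying: emunor-f-um-e
1. 0 -> i / C _ C #: no change
2. f -> v, s -> z / V _ V: no change
3. b -> p, d -> t, g -> k, v -> f, z -> s / _ #: no change
4. e -> o, i -> u / B C0 _: fires at position(s) 10: emunorfumo
surface: emunorfumo


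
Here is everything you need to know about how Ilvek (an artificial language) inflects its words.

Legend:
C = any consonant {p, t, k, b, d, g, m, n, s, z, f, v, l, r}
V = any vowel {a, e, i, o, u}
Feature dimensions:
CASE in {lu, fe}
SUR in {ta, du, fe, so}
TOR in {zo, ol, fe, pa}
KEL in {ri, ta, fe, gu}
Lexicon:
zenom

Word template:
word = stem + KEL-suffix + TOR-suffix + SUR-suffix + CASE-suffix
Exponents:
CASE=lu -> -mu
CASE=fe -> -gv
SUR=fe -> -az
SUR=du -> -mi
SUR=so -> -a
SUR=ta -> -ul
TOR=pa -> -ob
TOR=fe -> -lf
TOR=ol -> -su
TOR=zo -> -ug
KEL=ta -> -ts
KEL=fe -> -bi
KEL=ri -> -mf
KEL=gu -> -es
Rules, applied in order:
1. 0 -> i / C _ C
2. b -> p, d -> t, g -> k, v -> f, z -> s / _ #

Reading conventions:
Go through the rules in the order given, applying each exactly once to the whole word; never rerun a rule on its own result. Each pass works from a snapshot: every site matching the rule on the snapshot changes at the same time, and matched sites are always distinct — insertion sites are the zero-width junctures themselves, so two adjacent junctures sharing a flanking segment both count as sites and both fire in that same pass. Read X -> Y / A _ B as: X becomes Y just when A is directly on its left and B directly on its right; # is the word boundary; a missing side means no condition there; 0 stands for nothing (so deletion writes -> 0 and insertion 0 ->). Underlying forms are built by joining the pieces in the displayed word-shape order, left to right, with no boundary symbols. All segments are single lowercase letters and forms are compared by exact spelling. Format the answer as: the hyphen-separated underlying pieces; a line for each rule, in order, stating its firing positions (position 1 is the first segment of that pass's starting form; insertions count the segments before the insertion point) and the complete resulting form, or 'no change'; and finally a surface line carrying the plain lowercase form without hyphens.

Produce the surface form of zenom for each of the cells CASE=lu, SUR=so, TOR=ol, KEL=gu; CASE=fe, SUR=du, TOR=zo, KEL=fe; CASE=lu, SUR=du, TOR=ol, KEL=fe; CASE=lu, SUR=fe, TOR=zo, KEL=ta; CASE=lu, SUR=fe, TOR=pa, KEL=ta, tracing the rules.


cell CASE=lu, SUR=so, TOR=ol, KEL=gu:
underlying: zenom-es-su-a-mu
1. 0 -> i / C _ C: inserts after position(s) 7: zenomesisuamu
2. b -> p, d -> t, g -> k, v -> f, z -> s / _ #: no change
surface: zenomesisuamu

cell CASE=fe, SUR=du, TOR=zo, KEL=fe:
underlying: zenom-bi-ug-mi-gv
1. 0 -> i / C _ C: inserts after position(s) 5, 9, 12: zenomibiugimigiv
2. b -> p, d -> t, g -> k, v -> f, z -> s / _ #: fires at position(s) 16: zenomibiugimigif
surface: zenomibiugimigif

cell CASE=lu, SUR=du, TOR=ol, KEL=fe:
underlying: zenom-bi-su-mi-mu
1. 0 -> i / C _ C: inserts after position(s) 5: zenomibisumimu
2. b -> p, d -> t, g -> k, v -> f, z -> s / _ #: no change
surface: zenomibisumimu

cell CASE=lu, SUR=fe, TOR=zo, KEL=ta:
underlying: zenom-ts-ug-az-mu
1. 0 -> i / C _ C: inserts after position(s) 5, 6, 11: zenomitisugazimu
2. b -> p, d -> t, g -> k, v -> f, z -> s / _ #: no change
surface: zenomitisugazimu

cell CASE=lu, SUR=fe, TOR=pa, KEL=ta:
underlying: zenom-ts-ob-az-mu
1. 0 -> i / C _ C: inserts after position(s) 5, 6, 11: zenomitisobazimu
2. b -> p, d -> t, g -> k, v -> f, z -> s / _ #: no change
surface: zenomitisobazimu


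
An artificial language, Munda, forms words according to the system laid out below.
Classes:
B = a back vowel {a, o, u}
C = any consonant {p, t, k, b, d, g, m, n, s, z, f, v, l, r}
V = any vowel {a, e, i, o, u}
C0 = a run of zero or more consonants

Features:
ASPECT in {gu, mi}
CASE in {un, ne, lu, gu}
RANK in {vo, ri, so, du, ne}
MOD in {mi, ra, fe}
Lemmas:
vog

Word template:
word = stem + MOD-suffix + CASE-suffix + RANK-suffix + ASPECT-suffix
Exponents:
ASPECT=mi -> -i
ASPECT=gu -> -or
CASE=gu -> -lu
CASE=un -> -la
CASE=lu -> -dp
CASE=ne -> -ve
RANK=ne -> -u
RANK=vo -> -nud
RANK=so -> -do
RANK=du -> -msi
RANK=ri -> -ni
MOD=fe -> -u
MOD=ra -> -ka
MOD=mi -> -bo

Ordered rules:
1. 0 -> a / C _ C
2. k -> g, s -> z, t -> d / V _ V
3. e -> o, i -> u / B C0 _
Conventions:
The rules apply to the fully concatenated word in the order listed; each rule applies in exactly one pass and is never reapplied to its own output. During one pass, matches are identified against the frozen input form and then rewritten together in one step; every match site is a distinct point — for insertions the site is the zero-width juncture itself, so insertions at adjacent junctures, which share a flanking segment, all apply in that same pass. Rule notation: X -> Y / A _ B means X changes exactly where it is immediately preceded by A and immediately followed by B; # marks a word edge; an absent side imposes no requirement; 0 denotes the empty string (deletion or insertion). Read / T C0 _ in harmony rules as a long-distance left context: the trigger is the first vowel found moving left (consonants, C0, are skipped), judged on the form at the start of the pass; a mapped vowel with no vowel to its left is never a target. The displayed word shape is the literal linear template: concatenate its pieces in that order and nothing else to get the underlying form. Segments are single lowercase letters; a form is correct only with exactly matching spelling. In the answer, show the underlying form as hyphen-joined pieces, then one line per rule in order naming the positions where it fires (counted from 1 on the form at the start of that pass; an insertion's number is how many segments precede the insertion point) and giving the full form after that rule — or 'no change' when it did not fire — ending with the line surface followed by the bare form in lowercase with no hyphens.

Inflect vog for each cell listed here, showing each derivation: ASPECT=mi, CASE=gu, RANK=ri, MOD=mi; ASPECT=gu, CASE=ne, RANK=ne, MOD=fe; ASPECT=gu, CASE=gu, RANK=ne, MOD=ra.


cell ASPECT=mi, CASE=gu, RANK=ri, MOD=mi:
underlying: vog-bo-lu-ni-i
1. 0 -> a / C _ C: inserts after position(s) 3: vogabolunii
2. k -> g, s -> z, t -> d / V _ V: no change
3. e -> o, i -> u / B C0 _: fires at position(s) 10: vogabolunui
surface: vogabolunui

cell ASPECT=gu, CASE=ne, RANK=ne, MOD=fe:
underlying: vog-u-ve-u-or
1. 0 -> a / C _ C: no change
2. k -> g, s -> z, t -> d / V _ V: no change
3. e -> o, i -> u / B C0 _: fires at position(s) 6: voguvouor
surface: voguvouor

cell ASPECT=gu, CASE=gu, RANK=ne, MOD=ra:
underlying: vog-ka-lu-u-or
1. 0 -> a / C _ C: inserts after position(s) 3: vogakaluuor
2. k -> g, s -> z, t -> d / V _ V: fires at position(s) 5: vogagaluuor
3. e -> o, i -> u / B C0 _: no change
surface: vogagaluuor


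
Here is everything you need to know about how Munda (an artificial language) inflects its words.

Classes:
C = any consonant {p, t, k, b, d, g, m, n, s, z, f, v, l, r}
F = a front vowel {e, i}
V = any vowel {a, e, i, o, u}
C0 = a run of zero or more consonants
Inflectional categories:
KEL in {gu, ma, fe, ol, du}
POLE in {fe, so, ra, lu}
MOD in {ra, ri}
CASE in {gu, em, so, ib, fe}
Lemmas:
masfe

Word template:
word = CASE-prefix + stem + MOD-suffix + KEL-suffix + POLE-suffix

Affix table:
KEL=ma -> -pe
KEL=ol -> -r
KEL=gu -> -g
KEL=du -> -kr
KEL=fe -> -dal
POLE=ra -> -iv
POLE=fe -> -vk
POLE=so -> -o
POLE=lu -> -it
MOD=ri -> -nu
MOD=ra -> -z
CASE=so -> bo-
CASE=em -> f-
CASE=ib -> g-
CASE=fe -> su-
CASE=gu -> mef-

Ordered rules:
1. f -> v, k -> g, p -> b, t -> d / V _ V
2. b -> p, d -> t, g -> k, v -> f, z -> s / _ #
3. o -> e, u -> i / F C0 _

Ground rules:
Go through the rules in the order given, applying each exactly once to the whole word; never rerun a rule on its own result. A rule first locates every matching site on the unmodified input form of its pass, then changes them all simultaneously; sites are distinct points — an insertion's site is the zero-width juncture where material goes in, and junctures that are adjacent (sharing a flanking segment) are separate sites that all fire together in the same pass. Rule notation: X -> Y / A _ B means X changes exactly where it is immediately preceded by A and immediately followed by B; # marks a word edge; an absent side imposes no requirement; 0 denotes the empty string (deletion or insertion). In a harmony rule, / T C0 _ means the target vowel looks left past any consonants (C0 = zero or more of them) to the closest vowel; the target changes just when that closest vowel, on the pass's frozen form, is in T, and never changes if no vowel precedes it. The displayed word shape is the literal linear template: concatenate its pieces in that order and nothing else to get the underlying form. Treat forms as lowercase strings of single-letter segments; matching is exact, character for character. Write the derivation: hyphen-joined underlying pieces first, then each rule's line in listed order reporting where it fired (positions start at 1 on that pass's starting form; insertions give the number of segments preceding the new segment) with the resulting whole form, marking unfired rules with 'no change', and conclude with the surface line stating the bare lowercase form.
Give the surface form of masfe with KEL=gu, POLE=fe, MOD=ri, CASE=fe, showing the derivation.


underlying: su-masfe-nu-g-vk
1. f -> v, k -> g, p -> b, t -> d / V _ V: no change
2. b -> p, d -> t, g -> k, v -> f, z -> s / _ #: no change
3. o -> e, u -> i / F C0 _: fires at position(s) 9: sumasfenigvk
surface: sumasfenigvk


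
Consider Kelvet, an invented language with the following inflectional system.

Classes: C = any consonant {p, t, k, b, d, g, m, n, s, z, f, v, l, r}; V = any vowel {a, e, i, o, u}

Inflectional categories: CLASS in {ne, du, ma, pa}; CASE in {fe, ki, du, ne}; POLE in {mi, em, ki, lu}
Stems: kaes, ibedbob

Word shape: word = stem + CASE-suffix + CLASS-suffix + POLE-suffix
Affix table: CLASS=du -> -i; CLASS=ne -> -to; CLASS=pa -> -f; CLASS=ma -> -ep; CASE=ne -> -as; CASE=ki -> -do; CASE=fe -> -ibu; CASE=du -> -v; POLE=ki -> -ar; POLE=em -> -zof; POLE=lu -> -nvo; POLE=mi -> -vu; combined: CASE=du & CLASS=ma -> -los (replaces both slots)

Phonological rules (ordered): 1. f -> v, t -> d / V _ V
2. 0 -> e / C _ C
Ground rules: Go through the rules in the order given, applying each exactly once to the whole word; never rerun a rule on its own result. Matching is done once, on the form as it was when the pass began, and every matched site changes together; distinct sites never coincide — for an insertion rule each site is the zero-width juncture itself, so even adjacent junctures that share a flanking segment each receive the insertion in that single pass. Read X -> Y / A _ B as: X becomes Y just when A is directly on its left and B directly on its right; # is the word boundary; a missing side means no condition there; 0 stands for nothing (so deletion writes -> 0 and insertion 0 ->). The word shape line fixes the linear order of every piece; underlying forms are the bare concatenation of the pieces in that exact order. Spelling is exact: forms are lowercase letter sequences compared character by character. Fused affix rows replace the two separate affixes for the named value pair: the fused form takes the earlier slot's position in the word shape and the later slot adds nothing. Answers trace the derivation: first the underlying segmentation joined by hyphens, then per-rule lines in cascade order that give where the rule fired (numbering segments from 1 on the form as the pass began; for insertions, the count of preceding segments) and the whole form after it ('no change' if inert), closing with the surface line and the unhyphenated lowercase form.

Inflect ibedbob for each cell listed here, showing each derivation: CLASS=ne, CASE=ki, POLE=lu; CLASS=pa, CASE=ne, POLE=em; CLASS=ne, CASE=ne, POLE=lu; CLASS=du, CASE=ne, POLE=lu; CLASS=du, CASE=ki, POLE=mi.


cell CLASS=ne, CASE=ki, POLE=lu:
underlying: ibedbob-do-to-nvo
1. f -> v, t -> d / V _ V: fires at position(s) 10: ibedbobdodonvo
2. 0 -> e / C _ C: inserts after position(s) 4, 7, 12: ibedebobedodonevo
surface: ibedebobedodonevo

cell CLASS=pa, CASE=ne, POLE=em:
underlying: ibedbob-as-f-zof
1. f -> v, t -> d / V _ V: no change
2. 0 -> e / C _ C: inserts after position(s) 4, 9, 10: ibedebobasefezof
surface: ibedebobasefezof

cell CLASS=ne, CASE=ne, POLE=lu:
underlying: ibedbob-as-to-nvo
1. f -> v, t -> d / V _ V: no change
2. 0 -> e / C _ C: inserts after position(s) 4, 9, 12: ibedebobasetonevo
surface: ibedebobasetonevo

cell CLASS=du, CASE=ne, POLE=lu:
underlying: ibedbob-as-i-nvo
1. f -> v, t -> d / V _ V: no change
2. 0 -> e / C _ C: inserts after position(s) 4, 11: ibedebobasinevo
surface: ibedebobasinevo

cell CLASS=du, CASE=ki, POLE=mi:
underlying: ibedbob-do-i-vu
1. f -> v, t -> d / V _ V: no change
2. 0 -> e / C _ C: inserts after position(s) 4, 7: ibedebobedoivu
surface: ibedebobedoivu
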